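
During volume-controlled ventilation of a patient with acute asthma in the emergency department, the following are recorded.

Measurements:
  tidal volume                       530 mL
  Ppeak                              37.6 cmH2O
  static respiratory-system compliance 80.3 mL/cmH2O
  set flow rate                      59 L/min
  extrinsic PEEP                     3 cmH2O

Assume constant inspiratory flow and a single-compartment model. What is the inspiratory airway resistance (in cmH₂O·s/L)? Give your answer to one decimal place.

Flow: 59 L/min ÷ 60 = 0.9833 L/s.
Equation of motion (constant flow): PIP = Vt/C + R·V̇ + PEEP.
R·V̇ = PIP − Vt/C − PEEP = 37.6 − 530/80.3 − 3 = 37.6 − 6.6 − 3 = 28.0 cmH2O.
R = 28.0 / 0.9833 = 28.476 cmH2O·s/L.

28.5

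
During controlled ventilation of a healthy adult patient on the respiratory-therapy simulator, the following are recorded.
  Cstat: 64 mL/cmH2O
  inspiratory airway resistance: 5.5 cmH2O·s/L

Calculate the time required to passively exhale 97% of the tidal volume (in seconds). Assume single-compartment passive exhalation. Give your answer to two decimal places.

τ = R × C = 5.5 × 64 mL/cmH2O = 5.5 × 0.064 L/cmH2O = 0.352 s.
Exhaled fraction f = 1 − e^(−t/τ) → t = −τ·ln(1 − f) = −0.352·ln(0.03) = 1.234 s.

1.23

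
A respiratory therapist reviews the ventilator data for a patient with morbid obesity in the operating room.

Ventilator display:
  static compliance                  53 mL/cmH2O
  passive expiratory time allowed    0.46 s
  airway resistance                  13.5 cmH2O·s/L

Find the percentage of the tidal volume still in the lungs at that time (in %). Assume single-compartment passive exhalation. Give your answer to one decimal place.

52.6

τ = R × C = 13.5 × 53 mL/cmH2O = 13.5 × 0.053 L/cmH2O = 0.7155 s.
Passive exhalation: V(t)/V₀ = e^(−t/τ) = e^(−0.46/0.7155) = 0.5258.
Fraction remaining = 0.5258 → 52.58%.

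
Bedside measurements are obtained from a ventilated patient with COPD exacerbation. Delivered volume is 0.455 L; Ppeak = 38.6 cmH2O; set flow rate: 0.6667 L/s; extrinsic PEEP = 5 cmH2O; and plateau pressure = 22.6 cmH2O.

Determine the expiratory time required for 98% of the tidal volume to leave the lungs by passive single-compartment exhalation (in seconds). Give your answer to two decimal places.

2.43

R = (PIP − Pplat)/V̇ = (38.6 − 22.6) / 0.6667 = 16.0/0.6667 = 23.999 cmH2O·s/L.
C = Vt/(Pplat − PEEP) = 455.0 / (22.6 − 5) = 455.0/17.6 = 25.852 mL/cmH2O.
τ = R × C = 23.999 × 0.02585 L/cmH2O = 0.6204 s.
t = −τ·ln(1 − 0.98) = −0.6204·ln(0.02) = 2.427 s.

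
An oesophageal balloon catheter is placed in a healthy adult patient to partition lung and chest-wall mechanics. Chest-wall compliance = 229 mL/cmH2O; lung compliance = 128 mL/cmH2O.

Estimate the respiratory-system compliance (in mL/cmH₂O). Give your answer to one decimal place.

82.1

Lung and chest wall are elastances in series: 1/Crs = 1/CL + 1/Ccw.
1/Crs = 1/128 + 1/229 = 0.01218.
Crs = 82.102 mL/cmH2O.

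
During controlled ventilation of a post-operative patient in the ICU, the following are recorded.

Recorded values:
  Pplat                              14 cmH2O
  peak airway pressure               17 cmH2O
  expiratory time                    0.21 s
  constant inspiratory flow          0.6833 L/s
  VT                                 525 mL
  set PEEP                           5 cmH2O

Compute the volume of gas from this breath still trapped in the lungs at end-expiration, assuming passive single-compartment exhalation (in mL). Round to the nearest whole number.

R = (PIP − Pplat)/V̇ = (17 − 14) / 0.6833 = 3.0/0.6833 = 4.39 cmH2O·s/L.
C = Vt/(Pplat − PEEP) = 525.0 / (14 − 5) = 525.0/9.0 = 58.333 mL/cmH2O.
τ = R × C = 4.39 × 0.05833 L/cmH2O = 0.2561 s.
Fraction remaining = e^(−Te/τ) = e^(−0.21/0.2561) = 0.4404.
Trapped volume = 525.0 × 0.4404 = 231.21 mL.

231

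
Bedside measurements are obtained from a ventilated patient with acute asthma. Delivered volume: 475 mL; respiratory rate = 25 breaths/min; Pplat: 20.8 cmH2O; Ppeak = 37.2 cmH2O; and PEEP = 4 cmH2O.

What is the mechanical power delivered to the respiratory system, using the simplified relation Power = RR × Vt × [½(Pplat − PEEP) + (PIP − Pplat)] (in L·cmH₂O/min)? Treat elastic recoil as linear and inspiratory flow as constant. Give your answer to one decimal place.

294.5

Per-breath work = Vt × [½(Pplat−PEEP) + (PIP−Pplat)] = 0.475 × [0.5×16.8 + 16.4] = 0.475 × 24.8 = 11.78 L·cmH2O.
Power = 25 × 11.78 = 294.5 L·cmH2O/min.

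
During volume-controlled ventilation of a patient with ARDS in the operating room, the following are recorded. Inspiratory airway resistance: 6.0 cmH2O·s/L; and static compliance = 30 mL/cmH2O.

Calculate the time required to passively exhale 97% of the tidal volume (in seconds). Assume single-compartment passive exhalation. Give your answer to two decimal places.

τ = R × C = 6.0 × 30 mL/cmH2O = 6.0 × 0.030 L/cmH2O = 0.18 s.
Exhaled fraction f = 1 − e^(−t/τ) → t = −τ·ln(1 − f) = −0.18·ln(0.03) = 0.6312 s.

0.63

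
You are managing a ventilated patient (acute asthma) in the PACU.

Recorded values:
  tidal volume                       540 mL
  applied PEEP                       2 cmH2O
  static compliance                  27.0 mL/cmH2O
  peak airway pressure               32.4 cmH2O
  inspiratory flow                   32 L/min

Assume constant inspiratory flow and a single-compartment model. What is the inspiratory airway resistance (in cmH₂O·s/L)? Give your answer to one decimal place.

19.5

Flow: 32 L/min ÷ 60 = 0.5333 L/s.
Equation of motion (constant flow): PIP = Vt/C + R·V̇ + PEEP.
R·V̇ = PIP − Vt/C − PEEP = 32.4 − 540/27.0 − 2 = 32.4 − 20.0 − 2 = 10.4 cmH2O.
R = 10.4 / 0.5333 = 19.501 cmH2O·s/L.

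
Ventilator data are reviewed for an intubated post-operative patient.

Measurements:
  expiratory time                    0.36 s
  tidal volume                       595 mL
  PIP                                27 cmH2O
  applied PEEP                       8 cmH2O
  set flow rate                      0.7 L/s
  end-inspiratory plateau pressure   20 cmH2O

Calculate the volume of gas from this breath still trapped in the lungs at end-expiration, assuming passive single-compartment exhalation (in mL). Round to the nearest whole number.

288

R = (PIP − Pplat)/V̇ = (27 − 20) / 0.7 = 7.0/0.7 = 10.0 cmH2O·s/L.
C = Vt/(Pplat − PEEP) = 595.0 / (20 − 8) = 595.0/12.0 = 49.583 mL/cmH2O.
τ = R × C = 10.0 × 0.04958 L/cmH2O = 0.4958 s.
Fraction remaining = e^(−Te/τ) = e^(−0.36/0.4958) = 0.4838.
Trapped volume = 595.0 × 0.4838 = 287.86 mL.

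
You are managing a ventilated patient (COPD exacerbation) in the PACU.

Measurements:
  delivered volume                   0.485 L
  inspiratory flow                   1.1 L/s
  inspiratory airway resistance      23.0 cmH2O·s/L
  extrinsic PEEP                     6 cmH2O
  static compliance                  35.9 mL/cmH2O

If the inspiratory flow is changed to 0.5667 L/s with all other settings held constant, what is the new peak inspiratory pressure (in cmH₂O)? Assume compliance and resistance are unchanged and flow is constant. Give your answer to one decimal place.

32.5

PIP = Vt/C + R·V̇ + PEEP (constant-flow equation of motion).
Only the resistive term changes: ΔPIP = R × ΔV̇ = 23.0 × (0.5667 − 1.1) = 23.0 × -0.5333 = -12.266 cmH2O.
Original PIP = 485/35.9 + 23.0×1.1 + 6 = 44.81 cmH2O; new PIP = 44.81 + (-12.266) = 32.544 cmH2O.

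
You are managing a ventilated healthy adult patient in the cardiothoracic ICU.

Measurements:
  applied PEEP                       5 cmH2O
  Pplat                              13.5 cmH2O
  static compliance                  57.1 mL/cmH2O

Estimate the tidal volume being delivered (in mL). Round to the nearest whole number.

485

Vt = Cstat × (Pplat − PEEP) = 57.1 × (13.5 − 5) = 57.1 × 8.5 = 485.35 mL.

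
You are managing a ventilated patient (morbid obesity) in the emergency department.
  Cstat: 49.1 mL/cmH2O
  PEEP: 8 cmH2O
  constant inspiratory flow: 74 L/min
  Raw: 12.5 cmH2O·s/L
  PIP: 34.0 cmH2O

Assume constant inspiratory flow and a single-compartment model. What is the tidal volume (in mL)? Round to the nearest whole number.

Flow: 74 L/min ÷ 60 = 1.2333 L/s.
Equation of motion (constant flow): PIP = Vt/C + R·V̇ + PEEP.
Vt/C = PIP − R·V̇ − PEEP = 34.0 − 15.416 − 8 = 10.584 cmH2O.
Vt = C × 10.584 = 49.1 × 10.584 = 519.67 mL.

520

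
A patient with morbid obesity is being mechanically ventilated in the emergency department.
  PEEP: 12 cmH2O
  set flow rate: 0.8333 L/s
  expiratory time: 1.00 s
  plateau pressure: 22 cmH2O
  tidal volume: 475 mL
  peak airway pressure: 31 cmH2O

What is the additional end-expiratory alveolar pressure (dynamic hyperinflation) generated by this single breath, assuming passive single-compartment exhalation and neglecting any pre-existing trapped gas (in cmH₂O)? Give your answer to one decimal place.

1.4

R = (PIP − Pplat)/V̇ = (31 − 22) / 0.8333 = 9.0/0.8333 = 10.8 cmH2O·s/L.
C = Vt/(Pplat − PEEP) = 475.0 / (22 − 12) = 475.0/10.0 = 47.5 mL/cmH2O.
τ = R × C = 10.8 × 0.0475 L/cmH2O = 0.513 s.
Fraction remaining = e^(−Te/τ) = e^(−1.00/0.513) = 0.1424; trapped volume = 475.0 × 0.1424 = 67.64 mL.
Additional alveolar pressure from trapping ≈ V_trapped / C = 67.64 / 47.5 = 1.424 cmH2O.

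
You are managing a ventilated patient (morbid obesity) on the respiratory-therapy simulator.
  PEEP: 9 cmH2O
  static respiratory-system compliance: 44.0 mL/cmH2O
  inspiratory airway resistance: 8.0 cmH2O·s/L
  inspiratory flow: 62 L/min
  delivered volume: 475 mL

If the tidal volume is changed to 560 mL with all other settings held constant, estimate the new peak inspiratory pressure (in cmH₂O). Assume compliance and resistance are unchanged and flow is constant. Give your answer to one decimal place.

30.0

Flow: 62 L/min ÷ 60 = 1.0333 L/s.
PIP = Vt/C + R·V̇ + PEEP (constant-flow equation of motion).
Only the elastic term changes: ΔPIP = ΔVt / C = (560 − 475) / 44.0 = 1.932 cmH2O.
Original PIP = 475/44.0 + 8.0×1.0333 + 9 = 28.062 cmH2O; new PIP = 28.062 + (1.932) = 29.994 cmH2O.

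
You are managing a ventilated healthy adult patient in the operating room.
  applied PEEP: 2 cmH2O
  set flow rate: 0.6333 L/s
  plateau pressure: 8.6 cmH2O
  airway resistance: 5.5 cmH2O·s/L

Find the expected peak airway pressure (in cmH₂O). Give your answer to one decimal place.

PIP = Pplat + Raw × flow = 8.6 + 5.5 × 0.6333 = 8.6 + 3.483 = 12.083 cmH2O.

12.1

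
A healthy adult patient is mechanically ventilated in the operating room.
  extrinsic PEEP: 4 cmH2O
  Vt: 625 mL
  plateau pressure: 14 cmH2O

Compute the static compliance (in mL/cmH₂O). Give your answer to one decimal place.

62.5

Cstat = Vt / (Pplat − PEEP) = 625 / (14 − 4) = 625 / 10.0 = 62.5 mL/cmH2O.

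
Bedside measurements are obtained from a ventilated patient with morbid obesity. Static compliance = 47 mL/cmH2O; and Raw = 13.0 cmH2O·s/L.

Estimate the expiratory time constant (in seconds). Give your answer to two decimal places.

0.61

τ = R × C = 13.0 × 47 mL/cmH2O = 13.0 × 0.047 L/cmH2O = 0.611 s.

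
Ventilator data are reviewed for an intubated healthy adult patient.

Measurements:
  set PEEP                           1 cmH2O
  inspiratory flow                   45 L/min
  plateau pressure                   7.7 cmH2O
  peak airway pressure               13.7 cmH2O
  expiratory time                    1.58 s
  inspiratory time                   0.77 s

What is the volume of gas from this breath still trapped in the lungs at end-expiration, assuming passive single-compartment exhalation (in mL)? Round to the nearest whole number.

58

Flow: 45 L/min ÷ 60 = 0.75 L/s.
Vt = flow × Ti = 0.75 L/s × 0.77 s × 1000 mL/L = 577.5 mL.
R = (PIP − Pplat)/V̇ = (13.7 − 7.7) / 0.75 = 6.0/0.75 = 8.0 cmH2O·s/L.
C = Vt/(Pplat − PEEP) = 577.5 / (7.7 − 1) = 577.5/6.7 = 86.194 mL/cmH2O.
τ = R × C = 8.0 × 0.08619 L/cmH2O = 0.6895 s.
Fraction remaining = e^(−Te/τ) = e^(−1.58/0.6895) = 0.1011.
Trapped volume = 577.5 × 0.1011 = 58.385 mL.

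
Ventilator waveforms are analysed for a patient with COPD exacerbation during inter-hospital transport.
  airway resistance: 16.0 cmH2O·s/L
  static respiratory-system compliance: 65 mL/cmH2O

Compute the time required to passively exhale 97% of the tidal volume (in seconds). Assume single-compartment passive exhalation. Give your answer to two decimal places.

τ = R × C = 16.0 × 65 mL/cmH2O = 16.0 × 0.065 L/cmH2O = 1.04 s.
Exhaled fraction f = 1 − e^(−t/τ) → t = −τ·ln(1 − f) = −1.04·ln(0.03) = 3.647 s.

3.65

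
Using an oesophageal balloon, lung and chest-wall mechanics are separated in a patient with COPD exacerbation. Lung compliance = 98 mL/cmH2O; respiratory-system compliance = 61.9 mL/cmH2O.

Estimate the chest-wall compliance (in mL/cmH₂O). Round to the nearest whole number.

168

1/Ccw = 1/Crs − 1/CL.
1/Ccw = 1/61.9 − 1/98 = 0.005951.
Ccw = 168.04 mL/cmH2O.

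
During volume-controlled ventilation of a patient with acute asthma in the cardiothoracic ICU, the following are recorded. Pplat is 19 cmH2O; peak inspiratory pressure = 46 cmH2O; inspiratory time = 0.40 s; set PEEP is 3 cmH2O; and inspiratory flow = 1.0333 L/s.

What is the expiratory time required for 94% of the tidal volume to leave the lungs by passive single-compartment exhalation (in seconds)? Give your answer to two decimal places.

1.90

Vt = flow × Ti = 1.0333 L/s × 0.40 s × 1000 mL/L = 413.32 mL.
R = (PIP − Pplat)/V̇ = (46 − 19) / 1.0333 = 27.0/1.0333 = 26.13 cmH2O·s/L.
C = Vt/(Pplat − PEEP) = 413.32 / (19 − 3) = 413.32/16.0 = 25.833 mL/cmH2O.
τ = R × C = 26.13 × 0.02583 L/cmH2O = 0.6749 s.
t = −τ·ln(1 − 0.94) = −0.6749·ln(0.06) = 1.899 s.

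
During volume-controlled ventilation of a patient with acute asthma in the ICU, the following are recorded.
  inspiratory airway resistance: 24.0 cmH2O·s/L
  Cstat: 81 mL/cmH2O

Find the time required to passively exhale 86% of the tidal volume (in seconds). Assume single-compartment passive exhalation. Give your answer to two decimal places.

τ = R × C = 24.0 × 81 mL/cmH2O = 24.0 × 0.081 L/cmH2O = 1.944 s.
Exhaled fraction f = 1 − e^(−t/τ) → t = −τ·ln(1 − f) = −1.944·ln(0.14) = 3.822 s.

3.82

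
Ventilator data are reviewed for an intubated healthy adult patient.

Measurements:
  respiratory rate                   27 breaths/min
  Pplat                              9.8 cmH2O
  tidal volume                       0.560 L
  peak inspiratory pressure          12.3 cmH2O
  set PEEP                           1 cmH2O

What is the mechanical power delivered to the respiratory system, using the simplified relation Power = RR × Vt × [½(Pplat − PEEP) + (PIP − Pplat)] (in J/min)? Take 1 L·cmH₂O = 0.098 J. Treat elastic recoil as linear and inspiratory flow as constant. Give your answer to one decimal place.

10.2

Per-breath work = Vt × [½(Pplat−PEEP) + (PIP−Pplat)] = 0.560 × [0.5×8.8 + 2.5] = 0.560 × 6.9 = 3.864 L·cmH2O.
Power = 27 × 3.864 = 104.33 L·cmH2O/min.
× 0.098 J/(L·cmH2O) → 10.224 J/min.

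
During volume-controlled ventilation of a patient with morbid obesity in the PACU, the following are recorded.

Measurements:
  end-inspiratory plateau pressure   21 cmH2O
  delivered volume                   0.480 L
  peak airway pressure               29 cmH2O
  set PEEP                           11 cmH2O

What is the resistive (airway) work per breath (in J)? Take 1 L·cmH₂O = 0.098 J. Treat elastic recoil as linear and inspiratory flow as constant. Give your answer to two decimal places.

0.38

With constant inspiratory flow the resistive pressure is constant at PIP − Pplat = 29 − 21 = 8.0 cmH2O, so resistive work = 8.0 × 0.480 = 3.84 L·cmH2O.
× 0.098 J/(L·cmH2O) → 0.3763 J.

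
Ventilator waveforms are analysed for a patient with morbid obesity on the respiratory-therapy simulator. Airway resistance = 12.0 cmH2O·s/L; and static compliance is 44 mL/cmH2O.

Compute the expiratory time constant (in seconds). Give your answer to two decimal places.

0.53

τ = R × C = 12.0 × 44 mL/cmH2O = 12.0 × 0.044 L/cmH2O = 0.528 s.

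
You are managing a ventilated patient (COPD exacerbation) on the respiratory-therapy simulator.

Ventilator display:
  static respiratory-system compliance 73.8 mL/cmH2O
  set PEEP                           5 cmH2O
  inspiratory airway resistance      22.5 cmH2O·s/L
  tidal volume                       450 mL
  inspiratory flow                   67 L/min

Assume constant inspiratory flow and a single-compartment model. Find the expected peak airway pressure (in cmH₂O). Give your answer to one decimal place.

Flow: 67 L/min ÷ 60 = 1.1167 L/s.
Equation of motion (constant flow): PIP = Vt/C + R·V̇ + PEEP.
PIP = 450/73.8 + 22.5×1.1167 + 5 = 6.098 + 25.126 + 5 = 36.224 cmH2O.

36.2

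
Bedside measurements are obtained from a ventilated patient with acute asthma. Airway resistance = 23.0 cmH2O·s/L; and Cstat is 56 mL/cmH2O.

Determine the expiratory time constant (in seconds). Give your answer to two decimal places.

τ = R × C = 23.0 × 56 mL/cmH2O = 23.0 × 0.056 L/cmH2O = 1.288 s.

1.29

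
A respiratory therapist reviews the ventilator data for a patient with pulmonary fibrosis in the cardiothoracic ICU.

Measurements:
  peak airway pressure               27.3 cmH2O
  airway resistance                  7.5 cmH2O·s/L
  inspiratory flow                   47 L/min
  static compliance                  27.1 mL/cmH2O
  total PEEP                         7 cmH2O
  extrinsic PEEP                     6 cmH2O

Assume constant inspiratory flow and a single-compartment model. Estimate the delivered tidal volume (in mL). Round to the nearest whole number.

391

Flow: 47 L/min ÷ 60 = 0.7833 L/s.
Total PEEP = 7 cmH2O (set 6 + intrinsic 1); this is the baseline alveolar pressure.
Equation of motion (constant flow): PIP = Vt/C + R·V̇ + PEEP.
Vt/C = PIP − R·V̇ − PEEP = 27.3 − 5.875 − 7 = 14.425 cmH2O.
Vt = C × 14.425 = 27.1 × 14.425 = 390.92 mL.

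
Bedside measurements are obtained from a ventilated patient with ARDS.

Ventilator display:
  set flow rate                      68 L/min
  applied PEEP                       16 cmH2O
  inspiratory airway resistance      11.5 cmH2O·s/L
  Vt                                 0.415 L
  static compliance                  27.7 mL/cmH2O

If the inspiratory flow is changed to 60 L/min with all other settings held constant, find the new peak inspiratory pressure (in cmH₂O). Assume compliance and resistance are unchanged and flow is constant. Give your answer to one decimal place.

Flow: 68 L/min ÷ 60 = 1.1333 L/s.
New flow: 60 L/min ÷ 60 = 1 L/s.
PIP = Vt/C + R·V̇ + PEEP (constant-flow equation of motion).
Only the resistive term changes: ΔPIP = R × ΔV̇ = 11.5 × (1 − 1.1333) = 11.5 × -0.1333 = -1.533 cmH2O.
Original PIP = 415/27.7 + 11.5×1.1333 + 16 = 44.015 cmH2O; new PIP = 44.015 + (-1.533) = 42.482 cmH2O.

42.5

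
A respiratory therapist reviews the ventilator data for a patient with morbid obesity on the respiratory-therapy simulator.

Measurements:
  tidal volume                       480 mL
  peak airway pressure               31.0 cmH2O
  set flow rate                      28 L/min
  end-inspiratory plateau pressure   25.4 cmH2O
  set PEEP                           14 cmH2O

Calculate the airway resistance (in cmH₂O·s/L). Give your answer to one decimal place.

Flow: 28 L/min ÷ 60 = 0.4667 L/s.
Raw = (PIP − Pplat) / flow = (31.0 − 25.4) / 0.4667 = 5.6 / 0.4667 = 11.999 cmH2O·s/L.

12.0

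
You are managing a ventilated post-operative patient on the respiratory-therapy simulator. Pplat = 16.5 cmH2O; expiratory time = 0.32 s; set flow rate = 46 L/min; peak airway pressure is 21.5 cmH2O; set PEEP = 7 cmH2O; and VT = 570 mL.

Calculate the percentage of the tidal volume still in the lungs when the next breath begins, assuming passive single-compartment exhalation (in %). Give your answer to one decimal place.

44.1

Flow: 46 L/min ÷ 60 = 0.7667 L/s.
R = (PIP − Pplat)/V̇ = (21.5 − 16.5) / 0.7667 = 5.0/0.7667 = 6.521 cmH2O·s/L.
C = Vt/(Pplat − PEEP) = 570.0 / (16.5 − 7) = 570.0/9.5 = 60.0 mL/cmH2O.
τ = R × C = 6.521 × 0.06 L/cmH2O = 0.3913 s.
Fraction remaining at end-expiration = e^(−Te/τ) = e^(−0.32/0.3913) = 0.4414 → 44.14%.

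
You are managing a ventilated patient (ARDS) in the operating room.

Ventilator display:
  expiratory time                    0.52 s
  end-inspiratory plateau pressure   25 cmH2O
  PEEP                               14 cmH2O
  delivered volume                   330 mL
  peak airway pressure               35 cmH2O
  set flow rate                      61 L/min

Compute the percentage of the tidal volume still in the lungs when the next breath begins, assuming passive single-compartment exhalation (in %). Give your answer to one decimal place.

Flow: 61 L/min ÷ 60 = 1.0167 L/s.
R = (PIP − Pplat)/V̇ = (35 − 25) / 1.0167 = 10.0/1.0167 = 9.836 cmH2O·s/L.
C = Vt/(Pplat − PEEP) = 330.0 / (25 − 14) = 330.0/11.0 = 30.0 mL/cmH2O.
τ = R × C = 9.836 × 0.03 L/cmH2O = 0.2951 s.
Fraction remaining at end-expiration = e^(−Te/τ) = e^(−0.52/0.2951) = 0.1717 → 17.17%.

17.2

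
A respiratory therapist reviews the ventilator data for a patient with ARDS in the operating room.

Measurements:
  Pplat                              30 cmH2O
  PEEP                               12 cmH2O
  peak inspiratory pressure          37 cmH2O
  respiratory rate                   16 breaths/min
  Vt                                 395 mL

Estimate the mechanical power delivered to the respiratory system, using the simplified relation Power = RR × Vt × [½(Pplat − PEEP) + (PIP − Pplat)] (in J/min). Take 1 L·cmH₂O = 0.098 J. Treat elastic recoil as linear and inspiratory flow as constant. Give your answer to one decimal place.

9.9

Per-breath work = Vt × [½(Pplat−PEEP) + (PIP−Pplat)] = 0.395 × [0.5×18.0 + 7.0] = 0.395 × 16.0 = 6.32 L·cmH2O.
Power = 16 × 6.32 = 101.12 L·cmH2O/min.
× 0.098 J/(L·cmH2O) → 9.91 J/min.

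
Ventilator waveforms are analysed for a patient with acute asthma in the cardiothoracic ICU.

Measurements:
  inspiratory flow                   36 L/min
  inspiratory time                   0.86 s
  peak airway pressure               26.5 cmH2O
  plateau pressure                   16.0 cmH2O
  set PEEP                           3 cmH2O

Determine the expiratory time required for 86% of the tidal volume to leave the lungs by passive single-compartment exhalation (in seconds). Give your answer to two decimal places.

Flow: 36 L/min ÷ 60 = 0.6 L/s.
Vt = flow × Ti = 0.6 L/s × 0.86 s × 1000 mL/L = 516.0 mL.
R = (PIP − Pplat)/V̇ = (26.5 − 16.0) / 0.6 = 10.5/0.6 = 17.5 cmH2O·s/L.
C = Vt/(Pplat − PEEP) = 516.0 / (16.0 − 3) = 516.0/13.0 = 39.692 mL/cmH2O.
τ = R × C = 17.5 × 0.03969 L/cmH2O = 0.6946 s.
t = −τ·ln(1 − 0.86) = −0.6946·ln(0.14) = 1.366 s.

1.37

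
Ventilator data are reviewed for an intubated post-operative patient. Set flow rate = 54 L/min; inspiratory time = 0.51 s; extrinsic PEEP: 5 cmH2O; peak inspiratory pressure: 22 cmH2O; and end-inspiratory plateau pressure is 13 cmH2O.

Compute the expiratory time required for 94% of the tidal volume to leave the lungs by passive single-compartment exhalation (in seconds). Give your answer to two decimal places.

Flow: 54 L/min ÷ 60 = 0.9 L/s.
Vt = flow × Ti = 0.9 L/s × 0.51 s × 1000 mL/L = 459.0 mL.
R = (PIP − Pplat)/V̇ = (22 − 13) / 0.9 = 9.0/0.9 = 10.0 cmH2O·s/L.
C = Vt/(Pplat − PEEP) = 459.0 / (13 − 5) = 459.0/8.0 = 57.375 mL/cmH2O.
τ = R × C = 10.0 × 0.05738 L/cmH2O = 0.5738 s.
t = −τ·ln(1 − 0.94) = −0.5738·ln(0.06) = 1.614 s.

1.61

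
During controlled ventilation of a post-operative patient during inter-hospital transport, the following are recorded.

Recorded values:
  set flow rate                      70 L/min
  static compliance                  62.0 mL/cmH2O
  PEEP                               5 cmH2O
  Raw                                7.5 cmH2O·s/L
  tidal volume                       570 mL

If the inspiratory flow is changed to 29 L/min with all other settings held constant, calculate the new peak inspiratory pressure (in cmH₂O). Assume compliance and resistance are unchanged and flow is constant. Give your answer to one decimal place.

17.8

Flow: 70 L/min ÷ 60 = 1.1667 L/s.
New flow: 29 L/min ÷ 60 = 0.4833 L/s.
PIP = Vt/C + R·V̇ + PEEP (constant-flow equation of motion).
Only the resistive term changes: ΔPIP = R × ΔV̇ = 7.5 × (0.4833 − 1.1667) = 7.5 × -0.6834 = -5.126 cmH2O.
Original PIP = 570/62.0 + 7.5×1.1667 + 5 = 22.944 cmH2O; new PIP = 22.944 + (-5.126) = 17.818 cmH2O.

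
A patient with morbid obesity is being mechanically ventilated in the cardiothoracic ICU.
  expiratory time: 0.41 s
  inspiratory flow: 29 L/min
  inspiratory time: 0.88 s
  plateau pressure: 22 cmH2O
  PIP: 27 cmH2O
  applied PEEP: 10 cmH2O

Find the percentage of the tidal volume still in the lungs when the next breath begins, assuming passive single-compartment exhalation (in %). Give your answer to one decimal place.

32.7

Flow: 29 L/min ÷ 60 = 0.4833 L/s.
Vt = flow × Ti = 0.4833 L/s × 0.88 s × 1000 mL/L = 425.3 mL.
R = (PIP − Pplat)/V̇ = (27 − 22) / 0.4833 = 5.0/0.4833 = 10.346 cmH2O·s/L.
C = Vt/(Pplat − PEEP) = 425.3 / (22 − 10) = 425.3/12.0 = 35.442 mL/cmH2O.
τ = R × C = 10.346 × 0.03544 L/cmH2O = 0.3667 s.
Fraction remaining at end-expiration = e^(−Te/τ) = e^(−0.41/0.3667) = 0.3269 → 32.69%.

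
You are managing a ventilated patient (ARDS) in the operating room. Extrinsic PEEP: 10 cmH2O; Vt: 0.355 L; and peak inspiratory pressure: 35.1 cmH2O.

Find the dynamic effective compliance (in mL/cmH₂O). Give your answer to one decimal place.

Dynamic compliance = Vt / (PIP − PEEP) = 355 / (35.1 − 10) = 355 / 25.1 = 14.143 mL/cmH2O.

14.1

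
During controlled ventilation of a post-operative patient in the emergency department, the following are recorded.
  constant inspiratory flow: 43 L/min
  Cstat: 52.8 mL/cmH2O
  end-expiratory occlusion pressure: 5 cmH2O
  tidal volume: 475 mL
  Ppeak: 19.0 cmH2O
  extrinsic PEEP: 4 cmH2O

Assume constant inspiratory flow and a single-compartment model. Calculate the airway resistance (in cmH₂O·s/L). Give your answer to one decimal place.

7.0

Flow: 43 L/min ÷ 60 = 0.7167 L/s.
Total PEEP = 5 cmH2O (set 4 + intrinsic 1); this is the baseline alveolar pressure.
Equation of motion (constant flow): PIP = Vt/C + R·V̇ + PEEP.
R·V̇ = PIP − Vt/C − PEEP = 19.0 − 475/52.8 − 5 = 19.0 − 8.996 − 5 = 5.004 cmH2O.
R = 5.004 / 0.7167 = 6.982 cmH2O·s/L.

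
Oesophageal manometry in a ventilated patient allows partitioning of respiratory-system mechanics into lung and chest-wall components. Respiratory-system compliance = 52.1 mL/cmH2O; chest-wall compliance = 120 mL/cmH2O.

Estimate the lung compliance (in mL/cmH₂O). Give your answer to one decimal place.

92.1

1/CL = 1/Crs − 1/Ccw.
1/CL = 1/52.1 − 1/120 = 0.01086.
CL = 92.081 mL/cmH2O.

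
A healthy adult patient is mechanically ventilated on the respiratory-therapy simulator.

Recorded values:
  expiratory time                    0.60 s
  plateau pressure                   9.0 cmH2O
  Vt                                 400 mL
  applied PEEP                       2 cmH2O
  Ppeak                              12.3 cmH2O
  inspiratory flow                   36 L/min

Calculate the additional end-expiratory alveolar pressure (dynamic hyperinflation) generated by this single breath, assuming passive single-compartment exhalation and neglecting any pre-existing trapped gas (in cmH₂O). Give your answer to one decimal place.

Flow: 36 L/min ÷ 60 = 0.6 L/s.
R = (PIP − Pplat)/V̇ = (12.3 − 9.0) / 0.6 = 3.3/0.6 = 5.5 cmH2O·s/L.
C = Vt/(Pplat − PEEP) = 400.0 / (9.0 − 2) = 400.0/7.0 = 57.143 mL/cmH2O.
τ = R × C = 5.5 × 0.05714 L/cmH2O = 0.3143 s.
Fraction remaining = e^(−Te/τ) = e^(−0.60/0.3143) = 0.1482; trapped volume = 400.0 × 0.1482 = 59.28 mL.
Additional alveolar pressure from trapping ≈ V_trapped / C = 59.28 / 57.143 = 1.037 cmH2O.

1.0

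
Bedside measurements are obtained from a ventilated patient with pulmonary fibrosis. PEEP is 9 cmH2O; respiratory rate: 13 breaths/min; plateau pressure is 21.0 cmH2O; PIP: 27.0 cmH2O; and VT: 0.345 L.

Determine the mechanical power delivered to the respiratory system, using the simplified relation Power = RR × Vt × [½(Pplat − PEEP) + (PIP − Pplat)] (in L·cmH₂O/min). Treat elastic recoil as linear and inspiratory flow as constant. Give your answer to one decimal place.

Per-breath work = Vt × [½(Pplat−PEEP) + (PIP−Pplat)] = 0.345 × [0.5×12.0 + 6.0] = 0.345 × 12.0 = 4.14 L·cmH2O.
Power = 13 × 4.14 = 53.82 L·cmH2O/min.

53.8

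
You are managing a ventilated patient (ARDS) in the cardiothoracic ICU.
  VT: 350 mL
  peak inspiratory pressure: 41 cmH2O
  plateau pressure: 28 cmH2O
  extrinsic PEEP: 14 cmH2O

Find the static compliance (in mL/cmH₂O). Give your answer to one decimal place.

Cstat = Vt / (Pplat − PEEP) = 350 / (28 − 14) = 350 / 14.0 = 25.0 mL/cmH2O.

25.0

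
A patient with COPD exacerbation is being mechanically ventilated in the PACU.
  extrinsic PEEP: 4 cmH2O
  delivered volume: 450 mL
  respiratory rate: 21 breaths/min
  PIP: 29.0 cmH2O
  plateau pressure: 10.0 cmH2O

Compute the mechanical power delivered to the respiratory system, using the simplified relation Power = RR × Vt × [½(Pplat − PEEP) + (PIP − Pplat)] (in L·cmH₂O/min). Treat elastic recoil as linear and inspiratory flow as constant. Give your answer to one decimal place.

207.9

Per-breath work = Vt × [½(Pplat−PEEP) + (PIP−Pplat)] = 0.450 × [0.5×6.0 + 19.0] = 0.450 × 22.0 = 9.9 L·cmH2O.
Power = 21 × 9.9 = 207.9 L·cmH2O/min.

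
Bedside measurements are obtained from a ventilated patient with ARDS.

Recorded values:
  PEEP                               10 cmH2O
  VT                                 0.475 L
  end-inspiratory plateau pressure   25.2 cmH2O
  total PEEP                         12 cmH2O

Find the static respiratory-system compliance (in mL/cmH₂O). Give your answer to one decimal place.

36.0

End-expiratory occlusion gives total PEEP = 12 cmH2O (intrinsic PEEP = 12 − 10 = 2). Use total PEEP for the elastic gradient.
Cstat = Vt / (Pplat − PEEPtotal) = 475 / (25.2 − 12) = 475 / 13.2 = 35.985 mL/cmH2O.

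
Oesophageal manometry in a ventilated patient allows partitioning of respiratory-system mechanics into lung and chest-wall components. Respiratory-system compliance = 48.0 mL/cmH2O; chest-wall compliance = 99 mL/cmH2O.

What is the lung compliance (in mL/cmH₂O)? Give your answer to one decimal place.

1/CL = 1/Crs − 1/Ccw.
1/CL = 1/48.0 − 1/99 = 0.01073.
CL = 93.197 mL/cmH2O.

93.2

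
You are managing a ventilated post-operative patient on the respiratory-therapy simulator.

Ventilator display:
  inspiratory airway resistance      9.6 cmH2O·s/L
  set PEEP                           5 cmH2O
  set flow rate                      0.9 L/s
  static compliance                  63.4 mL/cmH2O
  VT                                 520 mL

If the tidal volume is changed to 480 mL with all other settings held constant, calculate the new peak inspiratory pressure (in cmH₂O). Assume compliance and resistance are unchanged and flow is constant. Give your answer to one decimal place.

21.2

PIP = Vt/C + R·V̇ + PEEP (constant-flow equation of motion).
Only the elastic term changes: ΔPIP = ΔVt / C = (480 − 520) / 63.4 = -0.6309 cmH2O.
Original PIP = 520/63.4 + 9.6×0.9 + 5 = 21.842 cmH2O; new PIP = 21.842 + (-0.6309) = 21.211 cmH2O.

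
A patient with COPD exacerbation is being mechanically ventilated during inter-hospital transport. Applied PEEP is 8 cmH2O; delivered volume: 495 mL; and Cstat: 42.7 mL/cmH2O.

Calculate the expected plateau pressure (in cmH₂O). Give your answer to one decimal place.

19.6

Pplat = PEEP + Vt / Cstat = 8 + 495 / 42.7 = 8 + 11.593 = 19.593 cmH2O.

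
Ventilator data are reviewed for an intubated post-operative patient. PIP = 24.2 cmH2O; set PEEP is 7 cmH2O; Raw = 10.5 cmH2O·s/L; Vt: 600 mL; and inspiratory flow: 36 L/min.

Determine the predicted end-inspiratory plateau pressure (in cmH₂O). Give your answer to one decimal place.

Flow: 36 L/min ÷ 60 = 0.6 L/s.
Pplat = PIP − Raw × flow = 24.2 − 10.5 × 0.6 = 24.2 − 6.3 = 17.9 cmH2O.

17.9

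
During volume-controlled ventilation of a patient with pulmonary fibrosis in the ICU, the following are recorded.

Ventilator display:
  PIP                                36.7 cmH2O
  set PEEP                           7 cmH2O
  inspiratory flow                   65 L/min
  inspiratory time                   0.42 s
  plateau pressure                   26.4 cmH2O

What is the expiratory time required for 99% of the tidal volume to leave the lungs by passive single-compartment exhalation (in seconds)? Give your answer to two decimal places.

Flow: 65 L/min ÷ 60 = 1.0833 L/s.
Vt = flow × Ti = 1.0833 L/s × 0.42 s × 1000 mL/L = 454.99 mL.
R = (PIP − Pplat)/V̇ = (36.7 − 26.4) / 1.0833 = 10.3/1.0833 = 9.508 cmH2O·s/L.
C = Vt/(Pplat − PEEP) = 454.99 / (26.4 − 7) = 454.99/19.4 = 23.453 mL/cmH2O.
τ = R × C = 9.508 × 0.02345 L/cmH2O = 0.223 s.
t = −τ·ln(1 − 0.99) = −0.223·ln(0.01) = 1.027 s.

1.03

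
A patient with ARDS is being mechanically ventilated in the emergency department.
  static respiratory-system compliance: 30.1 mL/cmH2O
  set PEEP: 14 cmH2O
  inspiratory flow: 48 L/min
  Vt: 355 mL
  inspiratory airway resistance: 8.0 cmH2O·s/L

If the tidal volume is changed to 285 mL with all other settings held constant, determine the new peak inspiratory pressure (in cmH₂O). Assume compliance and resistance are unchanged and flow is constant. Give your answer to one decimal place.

Flow: 48 L/min ÷ 60 = 0.8 L/s.
PIP = Vt/C + R·V̇ + PEEP (constant-flow equation of motion).
Only the elastic term changes: ΔPIP = ΔVt / C = (285 − 355) / 30.1 = -2.326 cmH2O.
Original PIP = 355/30.1 + 8.0×0.8 + 14 = 32.194 cmH2O; new PIP = 32.194 + (-2.326) = 29.868 cmH2O.

29.9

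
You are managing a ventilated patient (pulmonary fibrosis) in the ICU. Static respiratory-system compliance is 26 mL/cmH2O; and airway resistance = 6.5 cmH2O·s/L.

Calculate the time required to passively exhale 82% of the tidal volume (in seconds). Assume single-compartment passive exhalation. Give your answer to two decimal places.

τ = R × C = 6.5 × 26 mL/cmH2O = 6.5 × 0.026 L/cmH2O = 0.169 s.
Exhaled fraction f = 1 − e^(−t/τ) → t = −τ·ln(1 − f) = −0.169·ln(0.18) = 0.2898 s.

0.29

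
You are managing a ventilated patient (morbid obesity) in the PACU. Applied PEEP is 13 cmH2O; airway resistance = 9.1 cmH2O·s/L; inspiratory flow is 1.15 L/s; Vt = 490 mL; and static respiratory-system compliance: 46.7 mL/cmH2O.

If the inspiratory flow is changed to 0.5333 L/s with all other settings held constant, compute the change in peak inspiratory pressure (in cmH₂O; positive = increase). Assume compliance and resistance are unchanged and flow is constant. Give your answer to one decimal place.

PIP = Vt/C + R·V̇ + PEEP (constant-flow equation of motion).
Only the resistive term changes: ΔPIP = R × ΔV̇ = 9.1 × (0.5333 − 1.15) = 9.1 × -0.6167 = -5.612 cmH2O.

-5.6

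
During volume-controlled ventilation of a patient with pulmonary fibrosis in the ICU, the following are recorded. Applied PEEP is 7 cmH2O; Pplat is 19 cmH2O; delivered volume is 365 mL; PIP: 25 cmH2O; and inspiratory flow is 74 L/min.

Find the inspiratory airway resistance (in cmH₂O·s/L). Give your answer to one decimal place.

4.9

Flow: 74 L/min ÷ 60 = 1.2333 L/s.
Raw = (PIP − Pplat) / flow = (25 − 19) / 1.2333 = 6.0 / 1.2333 = 4.865 cmH2O·s/L.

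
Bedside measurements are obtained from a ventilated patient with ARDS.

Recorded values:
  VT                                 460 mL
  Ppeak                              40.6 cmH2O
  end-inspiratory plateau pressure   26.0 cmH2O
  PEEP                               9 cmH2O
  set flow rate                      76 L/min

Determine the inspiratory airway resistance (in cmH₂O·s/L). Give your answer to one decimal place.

Flow: 76 L/min ÷ 60 = 1.2667 L/s.
Raw = (PIP − Pplat) / flow = (40.6 − 26.0) / 1.2667 = 14.6 / 1.2667 = 11.526 cmH2O·s/L.

11.5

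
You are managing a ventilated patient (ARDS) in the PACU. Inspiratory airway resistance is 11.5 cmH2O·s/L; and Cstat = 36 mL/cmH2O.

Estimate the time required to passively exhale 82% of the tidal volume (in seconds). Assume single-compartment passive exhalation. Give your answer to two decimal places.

0.71

τ = R × C = 11.5 × 36 mL/cmH2O = 11.5 × 0.036 L/cmH2O = 0.414 s.
Exhaled fraction f = 1 − e^(−t/τ) → t = −τ·ln(1 − f) = −0.414·ln(0.18) = 0.7099 s.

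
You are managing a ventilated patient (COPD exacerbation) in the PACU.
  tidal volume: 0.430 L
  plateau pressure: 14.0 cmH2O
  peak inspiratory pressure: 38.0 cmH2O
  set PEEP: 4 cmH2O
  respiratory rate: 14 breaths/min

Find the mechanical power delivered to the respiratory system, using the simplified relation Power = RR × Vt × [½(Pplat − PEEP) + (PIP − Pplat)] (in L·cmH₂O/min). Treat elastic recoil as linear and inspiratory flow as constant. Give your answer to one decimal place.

Per-breath work = Vt × [½(Pplat−PEEP) + (PIP−Pplat)] = 0.430 × [0.5×10.0 + 24.0] = 0.430 × 29.0 = 12.47 L·cmH2O.
Power = 14 × 12.47 = 174.58 L·cmH2O/min.

174.6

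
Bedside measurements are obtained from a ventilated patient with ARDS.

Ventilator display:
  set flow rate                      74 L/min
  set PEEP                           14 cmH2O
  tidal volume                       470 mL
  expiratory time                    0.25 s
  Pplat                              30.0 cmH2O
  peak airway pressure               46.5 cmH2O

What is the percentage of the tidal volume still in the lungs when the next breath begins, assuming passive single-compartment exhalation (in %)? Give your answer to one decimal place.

52.9

Flow: 74 L/min ÷ 60 = 1.2333 L/s.
R = (PIP − Pplat)/V̇ = (46.5 − 30.0) / 1.2333 = 16.5/1.2333 = 13.379 cmH2O·s/L.
C = Vt/(Pplat − PEEP) = 470.0 / (30.0 − 14) = 470.0/16.0 = 29.375 mL/cmH2O.
τ = R × C = 13.379 × 0.02938 L/cmH2O = 0.3931 s.
Fraction remaining at end-expiration = e^(−Te/τ) = e^(−0.25/0.3931) = 0.5294 → 52.94%.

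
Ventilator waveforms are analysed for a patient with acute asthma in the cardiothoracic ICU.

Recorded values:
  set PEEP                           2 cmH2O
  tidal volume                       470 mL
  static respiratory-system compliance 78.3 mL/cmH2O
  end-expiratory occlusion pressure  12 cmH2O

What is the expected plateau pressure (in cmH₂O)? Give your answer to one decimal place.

End-expiratory occlusion gives total PEEP = 12 cmH2O (intrinsic PEEP = 12 − 2 = 10). Use total PEEP for the elastic gradient.
Pplat = PEEPtotal + Vt / Cstat = 12 + 470 / 78.3 = 12 + 6.003 = 18.003 cmH2O.

18.0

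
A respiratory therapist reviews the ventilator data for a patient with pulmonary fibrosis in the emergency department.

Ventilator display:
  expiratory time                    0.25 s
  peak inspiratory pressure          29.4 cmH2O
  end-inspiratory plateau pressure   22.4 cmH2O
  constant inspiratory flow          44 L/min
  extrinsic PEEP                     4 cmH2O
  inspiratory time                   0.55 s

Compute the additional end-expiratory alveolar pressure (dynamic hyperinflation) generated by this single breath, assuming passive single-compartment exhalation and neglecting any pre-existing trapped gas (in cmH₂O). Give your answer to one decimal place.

Flow: 44 L/min ÷ 60 = 0.7333 L/s.
Vt = flow × Ti = 0.7333 L/s × 0.55 s × 1000 mL/L = 403.32 mL.
R = (PIP − Pplat)/V̇ = (29.4 − 22.4) / 0.7333 = 7.0/0.7333 = 9.546 cmH2O·s/L.
C = Vt/(Pplat − PEEP) = 403.32 / (22.4 − 4) = 403.32/18.4 = 21.92 mL/cmH2O.
τ = R × C = 9.546 × 0.02192 L/cmH2O = 0.2092 s.
Fraction remaining = e^(−Te/τ) = e^(−0.25/0.2092) = 0.3027; trapped volume = 403.32 × 0.3027 = 122.08 mL.
Additional alveolar pressure from trapping ≈ V_trapped / C = 122.08 / 21.92 = 5.569 cmH2O.

5.6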